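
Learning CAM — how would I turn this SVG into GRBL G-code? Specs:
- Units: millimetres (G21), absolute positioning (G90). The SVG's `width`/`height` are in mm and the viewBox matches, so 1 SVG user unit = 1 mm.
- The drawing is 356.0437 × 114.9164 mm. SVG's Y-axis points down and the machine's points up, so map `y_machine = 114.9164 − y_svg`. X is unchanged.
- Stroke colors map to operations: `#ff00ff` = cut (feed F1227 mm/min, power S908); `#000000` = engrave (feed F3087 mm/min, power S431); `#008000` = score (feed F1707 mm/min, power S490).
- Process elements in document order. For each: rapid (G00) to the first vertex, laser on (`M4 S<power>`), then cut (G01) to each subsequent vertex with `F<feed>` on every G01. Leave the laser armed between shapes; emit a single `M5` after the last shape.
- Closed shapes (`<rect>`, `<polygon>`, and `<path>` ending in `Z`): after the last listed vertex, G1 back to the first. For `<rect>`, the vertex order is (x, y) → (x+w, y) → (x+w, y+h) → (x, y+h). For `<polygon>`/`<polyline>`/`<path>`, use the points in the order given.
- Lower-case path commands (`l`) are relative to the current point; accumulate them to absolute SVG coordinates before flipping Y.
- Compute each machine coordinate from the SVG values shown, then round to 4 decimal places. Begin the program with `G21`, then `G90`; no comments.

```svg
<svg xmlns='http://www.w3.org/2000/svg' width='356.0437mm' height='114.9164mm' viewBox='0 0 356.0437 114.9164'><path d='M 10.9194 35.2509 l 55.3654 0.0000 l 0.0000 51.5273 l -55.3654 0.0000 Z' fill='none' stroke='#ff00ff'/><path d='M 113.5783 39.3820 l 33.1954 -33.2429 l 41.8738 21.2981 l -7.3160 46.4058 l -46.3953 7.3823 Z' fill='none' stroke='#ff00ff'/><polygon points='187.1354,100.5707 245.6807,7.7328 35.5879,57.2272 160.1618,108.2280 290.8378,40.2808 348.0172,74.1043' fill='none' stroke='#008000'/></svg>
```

1 u = 1 mm; y_m = 114.9164 − y.

[1] `<path>` rectangle, #ff00ff→cut S908 F1227: (10.9194,79.6655) → (66.2848,79.6655) → (66.2848,28.1382) → (10.9194,28.1382) → (10.9194,79.6655) (closed)

[2] `<path>` regular polygon, #ff00ff→cut S908 F1227: (113.5783,75.5344) → (146.7737,108.7773) → (188.6475,87.4792) → (181.3315,41.0734) → (134.9362,33.6911) → (113.5783,75.5344) (closed)

[3] `<polygon>` closed polygon, #008000→score S490 F1707: (187.1354,14.3457) → (245.6807,107.1836) → (35.5879,57.6892) → (160.1618,6.6884) → (290.8378,74.6356) → (348.0172,40.8121) → (187.1354,14.3457) (closed)

G21
G90
G00 X10.9194 Y79.6655
M4 S908
G01 X66.2848 Y79.6655 F1227
G01 X66.2848 Y28.1382 F1227
G01 X10.9194 Y28.1382 F1227
G01 X10.9194 Y79.6655 F1227
G00 X113.5783 Y75.5344
M4 S908
G01 X146.7737 Y108.7773 F1227
G01 X188.6475 Y87.4792 F1227
G01 X181.3315 Y41.0734 F1227
G01 X134.9362 Y33.6911 F1227
G01 X113.5783 Y75.5344 F1227
G00 X187.1354 Y14.3457
M4 S490
G01 X245.6807 Y107.1836 F1707
G01 X35.5879 Y57.6892 F1707
G01 X160.1618 Y6.6884 F1707
G01 X290.8378 Y74.6356 F1707
G01 X348.0172 Y40.8121 F1707
G01 X187.1354 Y14.3457 F1707
M5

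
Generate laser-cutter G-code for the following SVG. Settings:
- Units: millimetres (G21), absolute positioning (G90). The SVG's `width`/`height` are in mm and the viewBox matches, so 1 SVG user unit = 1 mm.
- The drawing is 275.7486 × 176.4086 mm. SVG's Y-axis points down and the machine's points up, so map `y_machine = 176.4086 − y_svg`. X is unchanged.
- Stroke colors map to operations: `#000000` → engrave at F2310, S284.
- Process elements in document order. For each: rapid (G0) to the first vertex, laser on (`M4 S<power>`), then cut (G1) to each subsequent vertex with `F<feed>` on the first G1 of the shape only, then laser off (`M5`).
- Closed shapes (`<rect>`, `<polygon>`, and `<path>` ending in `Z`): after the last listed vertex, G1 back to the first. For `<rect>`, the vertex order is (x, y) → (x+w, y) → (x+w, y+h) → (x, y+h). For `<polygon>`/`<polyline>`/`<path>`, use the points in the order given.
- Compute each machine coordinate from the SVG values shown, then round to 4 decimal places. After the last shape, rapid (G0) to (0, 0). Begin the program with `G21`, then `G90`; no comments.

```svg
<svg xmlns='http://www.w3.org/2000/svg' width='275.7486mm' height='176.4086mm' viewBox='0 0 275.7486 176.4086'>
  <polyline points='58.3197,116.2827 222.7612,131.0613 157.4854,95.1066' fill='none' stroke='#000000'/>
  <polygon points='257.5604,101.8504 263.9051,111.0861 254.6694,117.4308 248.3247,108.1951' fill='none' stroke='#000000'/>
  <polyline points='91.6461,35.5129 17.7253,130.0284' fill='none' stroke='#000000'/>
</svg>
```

G21
G90
G0 X58.3197 Y60.1259
M4 S284
G1 X222.7612 Y45.3473 F2310
G1 X157.4854 Y81.3020
M5
G0 X257.5604 Y74.5582
M4 S284
G1 X263.9051 Y65.3225 F2310
G1 X254.6694 Y58.9778
G1 X248.3247 Y68.2135
G1 X257.5604 Y74.5582
M5
G0 X91.6461 Y140.8957
M4 S284
G1 X17.7253 Y46.3802 F2310
M5
G0 X0.0000 Y0.0000

Since the viewBox matches the mm dimensions, user units are millimetres directly. The only transform is the Y-flip y_m = 176.4086 − y_svg.

Shape 1 is a open polyline drawn with `<polyline>`. Its stroke #000000 means engrave at S284, F2310. After flipping Y the toolpath is (58.3197,60.1259) → (222.7612,45.3473) → (157.4854,81.3020).

Shape 2 is a regular polygon drawn with `<polygon>`. Its stroke #000000 means engrave at S284, F2310. After flipping Y the toolpath is (257.5604,74.5582) → (263.9051,65.3225) → (254.6694,58.9778) → (248.3247,68.2135) → (257.5604,74.5582), returning to the start.

Shape 3 is a line segment drawn with `<polyline>`. Its stroke #000000 means engrave at S284, F2310. After flipping Y the toolpath is (91.6461,140.8957) → (17.7253,46.3802).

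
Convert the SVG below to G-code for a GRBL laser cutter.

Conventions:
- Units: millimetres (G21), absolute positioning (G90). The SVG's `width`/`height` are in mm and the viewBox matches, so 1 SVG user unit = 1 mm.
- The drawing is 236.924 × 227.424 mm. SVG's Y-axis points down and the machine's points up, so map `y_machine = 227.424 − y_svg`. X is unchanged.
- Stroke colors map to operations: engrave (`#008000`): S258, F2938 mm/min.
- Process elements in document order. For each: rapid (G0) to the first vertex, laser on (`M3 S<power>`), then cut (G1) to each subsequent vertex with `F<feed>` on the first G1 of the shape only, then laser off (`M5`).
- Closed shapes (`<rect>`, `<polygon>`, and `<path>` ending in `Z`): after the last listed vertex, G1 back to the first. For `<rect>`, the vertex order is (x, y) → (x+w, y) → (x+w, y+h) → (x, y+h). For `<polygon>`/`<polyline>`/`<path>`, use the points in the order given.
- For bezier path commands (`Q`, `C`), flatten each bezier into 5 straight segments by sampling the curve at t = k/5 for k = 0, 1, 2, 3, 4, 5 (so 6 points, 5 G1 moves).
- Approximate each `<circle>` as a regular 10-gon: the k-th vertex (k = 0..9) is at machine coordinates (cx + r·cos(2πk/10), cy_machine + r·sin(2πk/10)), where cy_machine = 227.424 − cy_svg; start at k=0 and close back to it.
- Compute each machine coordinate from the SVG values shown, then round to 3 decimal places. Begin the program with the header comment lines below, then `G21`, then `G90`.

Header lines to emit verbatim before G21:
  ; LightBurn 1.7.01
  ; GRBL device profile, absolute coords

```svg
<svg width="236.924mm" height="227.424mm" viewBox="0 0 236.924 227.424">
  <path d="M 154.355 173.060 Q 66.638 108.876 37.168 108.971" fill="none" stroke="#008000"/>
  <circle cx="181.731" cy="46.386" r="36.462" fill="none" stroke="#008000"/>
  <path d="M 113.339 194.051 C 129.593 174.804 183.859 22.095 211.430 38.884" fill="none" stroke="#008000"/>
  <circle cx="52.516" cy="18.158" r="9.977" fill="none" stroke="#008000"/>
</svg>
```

Since the viewBox matches the mm dimensions, user units are millimetres directly. The only transform is the Y-flip y_m = 227.424 − y_svg.

Shape 1 is a quadratic bezier drawn with `<path>`. Its stroke #008000 means engrave at S258, F2938. After flipping Y the toolpath is (154.355,54.364) → (121.598,77.466) → (93.501,95.427) → (70.064,108.244) → (51.286,115.920) → (37.168,118.453).

Shape 2 is a circle drawn with `<circle>`. Its stroke #008000 means engrave at S258, F2938. After flipping Y the toolpath is (218.193,181.038) → (211.229,202.470) → (192.998,215.715) → (170.464,215.715) → (152.233,202.470) → (145.269,181.038) → (152.233,159.606) → (170.464,146.361) → (192.998,146.361) → (211.229,159.606) → (218.193,181.038), returning to the start.

Shape 3 is a cubic bezier drawn with `<path>`. Its stroke #008000 means engrave at S258, F2938. After flipping Y the toolpath is (113.339,33.373) → (127.135,58.513) → (146.948,101.142) → (169.672,146.717) → (192.202,180.697) → (211.430,188.540).

Shape 4 is a circle drawn with `<circle>`. Its stroke #008000 means engrave at S258, F2938. After flipping Y the toolpath is (62.493,209.266) → (60.588,215.130) → (55.599,218.755) → (49.433,218.755) → (44.444,215.130) → (42.539,209.266) → (44.444,203.402) → (49.433,199.777) → (55.599,199.777) → (60.588,203.402) → (62.493,209.266), returning to the start.

; LightBurn 1.7.01
; GRBL device profile, absolute coords
G21
G90
G0 X154.355 Y54.364
M3 S258
G1 X121.598 Y77.466 F2938
G1 X93.501 Y95.427
G1 X70.064 Y108.244
G1 X51.286 Y115.920
G1 X37.168 Y118.453
M5
G0 X218.193 Y181.038
M3 S258
G1 X211.229 Y202.470 F2938
G1 X192.998 Y215.715
G1 X170.464 Y215.715
G1 X152.233 Y202.470
G1 X145.269 Y181.038
G1 X152.233 Y159.606
G1 X170.464 Y146.361
G1 X192.998 Y146.361
G1 X211.229 Y159.606
G1 X218.193 Y181.038
M5
G0 X113.339 Y33.373
M3 S258
G1 X127.135 Y58.513 F2938
G1 X146.948 Y101.142
G1 X169.672 Y146.717
G1 X192.202 Y180.697
G1 X211.430 Y188.540
M5
G0 X62.493 Y209.266
M3 S258
G1 X60.588 Y215.130 F2938
G1 X55.599 Y218.755
G1 X49.433 Y218.755
G1 X44.444 Y215.130
G1 X42.539 Y209.266
G1 X44.444 Y203.402
G1 X49.433 Y199.777
G1 X55.599 Y199.777
G1 X60.588 Y203.402
G1 X62.493 Y209.266
M5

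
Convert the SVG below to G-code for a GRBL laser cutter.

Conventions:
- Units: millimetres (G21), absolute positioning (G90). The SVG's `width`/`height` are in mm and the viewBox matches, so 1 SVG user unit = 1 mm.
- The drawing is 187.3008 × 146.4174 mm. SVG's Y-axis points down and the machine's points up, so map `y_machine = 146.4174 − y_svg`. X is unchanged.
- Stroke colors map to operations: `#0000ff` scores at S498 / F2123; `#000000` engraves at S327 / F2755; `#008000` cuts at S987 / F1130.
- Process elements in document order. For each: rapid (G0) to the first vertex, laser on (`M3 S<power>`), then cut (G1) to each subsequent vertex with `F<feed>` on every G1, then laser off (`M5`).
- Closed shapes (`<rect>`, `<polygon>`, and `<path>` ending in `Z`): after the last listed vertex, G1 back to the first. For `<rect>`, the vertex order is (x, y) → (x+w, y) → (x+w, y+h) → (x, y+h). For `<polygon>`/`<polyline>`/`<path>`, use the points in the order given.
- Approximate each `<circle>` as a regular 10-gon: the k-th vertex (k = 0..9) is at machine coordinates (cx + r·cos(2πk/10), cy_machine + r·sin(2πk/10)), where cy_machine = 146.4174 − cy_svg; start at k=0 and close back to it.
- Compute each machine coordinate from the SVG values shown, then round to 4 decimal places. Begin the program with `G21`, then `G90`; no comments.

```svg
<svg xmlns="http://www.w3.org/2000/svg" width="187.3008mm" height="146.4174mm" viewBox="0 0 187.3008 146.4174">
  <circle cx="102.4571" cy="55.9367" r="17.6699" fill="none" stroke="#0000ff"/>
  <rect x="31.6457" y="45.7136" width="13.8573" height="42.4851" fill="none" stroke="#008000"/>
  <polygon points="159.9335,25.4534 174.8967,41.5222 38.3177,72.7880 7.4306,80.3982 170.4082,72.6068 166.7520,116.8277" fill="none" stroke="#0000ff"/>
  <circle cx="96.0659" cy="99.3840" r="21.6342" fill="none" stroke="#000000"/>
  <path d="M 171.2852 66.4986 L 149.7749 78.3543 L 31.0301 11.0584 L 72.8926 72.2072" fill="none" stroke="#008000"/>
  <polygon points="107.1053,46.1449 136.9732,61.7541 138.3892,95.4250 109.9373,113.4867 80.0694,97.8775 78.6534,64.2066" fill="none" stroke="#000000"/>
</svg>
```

viewBox `0 0 187.3008 146.4174` with mm width/height → 1 unit = 1 mm. Flip: y_m = 146.4174 − y_svg.

**Shape 1** — `<circle>` circle, stroke `#0000ff` → score (S498, F2123). Machine vertices: (120.1270,90.4807) → (116.7523,100.8668) → (107.9174,107.2858) → (96.9968,107.2858) → (88.1619,100.8668) → (84.7872,90.4807) → (88.1619,80.0946) → (96.9968,73.6756) → (107.9174,73.6756) → (116.7523,80.0946) → (120.1270,90.4807). Closed: final G1 returns to the first vertex.

**Shape 2** — `<rect>` rectangle, stroke `#008000` → cut (S987, F1130). Machine vertices: (31.6457,100.7038) → (45.5030,100.7038) → (45.5030,58.2187) → (31.6457,58.2187) → (31.6457,100.7038). Closed: final G1 returns to the first vertex.

**Shape 3** — `<polygon>` closed polygon, stroke `#0000ff` → score (S498, F2123). Machine vertices: (159.9335,120.9640) → (174.8967,104.8952) → (38.3177,73.6294) → (7.4306,66.0192) → (170.4082,73.8106) → (166.7520,29.5897) → (159.9335,120.9640). Closed: final G1 returns to the first vertex.

**Shape 4** — `<circle>` circle, stroke `#000000` → engrave (S327, F2755). Machine vertices: (117.7001,47.0334) → (113.5683,59.7497) → (102.7512,67.6087) → (89.3806,67.6087) → (78.5635,59.7497) → (74.4317,47.0334) → (78.5635,34.3171) → (89.3806,26.4581) → (102.7512,26.4581) → (113.5683,34.3171) → (117.7001,47.0334). Closed: final G1 returns to the first vertex.

**Shape 5** — `<path>` open polyline, stroke `#008000` → cut (S987, F1130). Machine vertices: (171.2852,79.9188) → (149.7749,68.0631) → (31.0301,135.3590) → (72.8926,74.2102). Open path.

**Shape 6** — `<polygon>` regular polygon, stroke `#000000` → engrave (S327, F2755). Machine vertices: (107.1053,100.2725) → (136.9732,84.6633) → (138.3892,50.9924) → (109.9373,32.9307) → (80.0694,48.5399) → (78.6534,82.2108) → (107.1053,100.2725). Closed: final G1 returns to the first vertex.

G21
G90
G0 X120.1270 Y90.4807
M3 S498
G1 X116.7523 Y100.8668 F2123
G1 X107.9174 Y107.2858 F2123
G1 X96.9968 Y107.2858 F2123
G1 X88.1619 Y100.8668 F2123
G1 X84.7872 Y90.4807 F2123
G1 X88.1619 Y80.0946 F2123
G1 X96.9968 Y73.6756 F2123
G1 X107.9174 Y73.6756 F2123
G1 X116.7523 Y80.0946 F2123
G1 X120.1270 Y90.4807 F2123
M5
G0 X31.6457 Y100.7038
M3 S987
G1 X45.5030 Y100.7038 F1130
G1 X45.5030 Y58.2187 F1130
G1 X31.6457 Y58.2187 F1130
G1 X31.6457 Y100.7038 F1130
M5
G0 X159.9335 Y120.9640
M3 S498
G1 X174.8967 Y104.8952 F2123
G1 X38.3177 Y73.6294 F2123
G1 X7.4306 Y66.0192 F2123
G1 X170.4082 Y73.8106 F2123
G1 X166.7520 Y29.5897 F2123
G1 X159.9335 Y120.9640 F2123
M5
G0 X117.7001 Y47.0334
M3 S327
G1 X113.5683 Y59.7497 F2755
G1 X102.7512 Y67.6087 F2755
G1 X89.3806 Y67.6087 F2755
G1 X78.5635 Y59.7497 F2755
G1 X74.4317 Y47.0334 F2755
G1 X78.5635 Y34.3171 F2755
G1 X89.3806 Y26.4581 F2755
G1 X102.7512 Y26.4581 F2755
G1 X113.5683 Y34.3171 F2755
G1 X117.7001 Y47.0334 F2755
M5
G0 X171.2852 Y79.9188
M3 S987
G1 X149.7749 Y68.0631 F1130
G1 X31.0301 Y135.3590 F1130
G1 X72.8926 Y74.2102 F1130
M5
G0 X107.1053 Y100.2725
M3 S327
G1 X136.9732 Y84.6633 F2755
G1 X138.3892 Y50.9924 F2755
G1 X109.9373 Y32.9307 F2755
G1 X80.0694 Y48.5399 F2755
G1 X78.6534 Y82.2108 F2755
G1 X107.1053 Y100.2725 F2755
M5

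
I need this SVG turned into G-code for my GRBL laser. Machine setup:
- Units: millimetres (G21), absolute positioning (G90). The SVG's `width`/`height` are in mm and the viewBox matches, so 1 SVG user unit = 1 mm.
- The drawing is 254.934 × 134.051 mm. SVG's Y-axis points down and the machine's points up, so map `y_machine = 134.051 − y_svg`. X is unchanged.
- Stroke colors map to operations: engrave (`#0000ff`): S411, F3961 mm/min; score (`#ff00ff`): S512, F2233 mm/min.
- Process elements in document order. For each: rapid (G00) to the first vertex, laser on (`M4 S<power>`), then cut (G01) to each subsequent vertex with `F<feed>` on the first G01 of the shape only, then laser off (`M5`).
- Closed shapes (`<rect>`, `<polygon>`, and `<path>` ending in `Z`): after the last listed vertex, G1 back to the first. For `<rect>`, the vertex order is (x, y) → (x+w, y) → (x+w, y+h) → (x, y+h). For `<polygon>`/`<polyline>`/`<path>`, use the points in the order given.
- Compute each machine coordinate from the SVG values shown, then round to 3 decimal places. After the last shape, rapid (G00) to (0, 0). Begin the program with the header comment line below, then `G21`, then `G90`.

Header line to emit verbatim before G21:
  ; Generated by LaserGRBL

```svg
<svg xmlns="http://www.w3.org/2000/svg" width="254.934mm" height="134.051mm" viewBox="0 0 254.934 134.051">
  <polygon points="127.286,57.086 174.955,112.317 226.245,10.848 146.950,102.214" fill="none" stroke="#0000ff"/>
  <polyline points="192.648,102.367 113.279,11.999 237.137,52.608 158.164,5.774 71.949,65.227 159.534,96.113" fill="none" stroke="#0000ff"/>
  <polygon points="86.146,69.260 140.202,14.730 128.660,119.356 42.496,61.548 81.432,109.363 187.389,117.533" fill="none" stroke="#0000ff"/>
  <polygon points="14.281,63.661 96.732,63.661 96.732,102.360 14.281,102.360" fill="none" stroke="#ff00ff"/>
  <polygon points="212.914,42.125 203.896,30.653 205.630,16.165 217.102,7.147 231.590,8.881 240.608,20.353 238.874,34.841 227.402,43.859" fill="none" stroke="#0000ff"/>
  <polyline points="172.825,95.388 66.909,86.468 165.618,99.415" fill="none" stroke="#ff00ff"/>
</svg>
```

1 u = 1 mm; y_m = 134.051 − y.

[1] `<polygon>` closed polygon, #0000ff→engrave S411 F3961: (127.286,76.965) → (174.955,21.734) → (226.245,123.203) → (146.950,31.837) → (127.286,76.965) (closed)

[2] `<polyline>` open polyline, #0000ff→engrave S411 F3961: (192.648,31.684) → (113.279,122.052) → (237.137,81.443) → (158.164,128.277) → (71.949,68.824) → (159.534,37.938)

[3] `<polygon>` closed polygon, #0000ff→engrave S411 F3961: (86.146,64.791) → (140.202,119.321) → (128.660,14.695) → (42.496,72.503) → (81.432,24.688) → (187.389,16.518) → (86.146,64.791) (closed)

[4] `<polygon>` rectangle, #ff00ff→score S512 F2233: (14.281,70.390) → (96.732,70.390) → (96.732,31.691) → (14.281,31.691) → (14.281,70.390) (closed)

[5] `<polygon>` regular polygon, #0000ff→engrave S411 F3961: (212.914,91.926) → (203.896,103.398) → (205.630,117.886) → (217.102,126.904) → (231.590,125.170) → (240.608,113.698) → (238.874,99.210) → (227.402,90.192) → (212.914,91.926) (closed)

[6] `<polyline>` open polyline, #ff00ff→score S512 F2233: (172.825,38.663) → (66.909,47.583) → (165.618,34.636)

; Generated by LaserGRBL
G21
G90
G00 X127.286 Y76.965
M4 S411
G01 X174.955 Y21.734 F3961
G01 X226.245 Y123.203
G01 X146.950 Y31.837
G01 X127.286 Y76.965
M5
G00 X192.648 Y31.684
M4 S411
G01 X113.279 Y122.052 F3961
G01 X237.137 Y81.443
G01 X158.164 Y128.277
G01 X71.949 Y68.824
G01 X159.534 Y37.938
M5
G00 X86.146 Y64.791
M4 S411
G01 X140.202 Y119.321 F3961
G01 X128.660 Y14.695
G01 X42.496 Y72.503
G01 X81.432 Y24.688
G01 X187.389 Y16.518
G01 X86.146 Y64.791
M5
G00 X14.281 Y70.390
M4 S512
G01 X96.732 Y70.390 F2233
G01 X96.732 Y31.691
G01 X14.281 Y31.691
G01 X14.281 Y70.390
M5
G00 X212.914 Y91.926
M4 S411
G01 X203.896 Y103.398 F3961
G01 X205.630 Y117.886
G01 X217.102 Y126.904
G01 X231.590 Y125.170
G01 X240.608 Y113.698
G01 X238.874 Y99.210
G01 X227.402 Y90.192
G01 X212.914 Y91.926
M5
G00 X172.825 Y38.663
M4 S512
G01 X66.909 Y47.583 F2233
G01 X165.618 Y34.636
M5
G00 X0.000 Y0.000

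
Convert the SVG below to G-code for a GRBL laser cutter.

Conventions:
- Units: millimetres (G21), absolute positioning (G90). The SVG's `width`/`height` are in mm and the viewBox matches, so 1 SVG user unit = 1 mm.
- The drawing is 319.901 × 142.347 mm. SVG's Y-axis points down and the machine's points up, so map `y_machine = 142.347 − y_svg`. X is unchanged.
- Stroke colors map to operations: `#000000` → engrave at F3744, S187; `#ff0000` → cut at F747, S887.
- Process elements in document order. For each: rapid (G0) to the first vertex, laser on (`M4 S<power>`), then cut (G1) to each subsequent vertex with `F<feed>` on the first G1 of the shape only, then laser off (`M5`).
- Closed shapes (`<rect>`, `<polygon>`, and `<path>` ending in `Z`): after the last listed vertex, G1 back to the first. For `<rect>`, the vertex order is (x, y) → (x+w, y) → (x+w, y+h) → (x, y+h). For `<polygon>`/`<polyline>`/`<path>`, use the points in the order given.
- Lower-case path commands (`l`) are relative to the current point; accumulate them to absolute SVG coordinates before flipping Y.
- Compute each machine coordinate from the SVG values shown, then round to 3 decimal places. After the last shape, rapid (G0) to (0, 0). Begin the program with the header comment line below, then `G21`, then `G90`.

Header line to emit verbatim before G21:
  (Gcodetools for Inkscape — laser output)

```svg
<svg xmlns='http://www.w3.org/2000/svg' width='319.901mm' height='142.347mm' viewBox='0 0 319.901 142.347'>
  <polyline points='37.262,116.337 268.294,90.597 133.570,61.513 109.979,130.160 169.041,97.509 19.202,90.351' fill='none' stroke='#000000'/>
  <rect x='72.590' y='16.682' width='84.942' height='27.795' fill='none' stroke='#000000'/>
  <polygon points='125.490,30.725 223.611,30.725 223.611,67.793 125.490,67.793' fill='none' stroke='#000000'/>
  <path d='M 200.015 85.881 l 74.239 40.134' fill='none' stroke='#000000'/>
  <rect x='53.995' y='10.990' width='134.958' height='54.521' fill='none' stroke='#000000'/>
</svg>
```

(Gcodetools for Inkscape — laser output)
G21
G90
G0 X37.262 Y26.010
M4 S187
G1 X268.294 Y51.750 F3744
G1 X133.570 Y80.834
G1 X109.979 Y12.187
G1 X169.041 Y44.838
G1 X19.202 Y51.996
M5
G0 X72.590 Y125.665
M4 S187
G1 X157.532 Y125.665 F3744
G1 X157.532 Y97.870
G1 X72.590 Y97.870
G1 X72.590 Y125.665
M5
G0 X125.490 Y111.622
M4 S187
G1 X223.611 Y111.622 F3744
G1 X223.611 Y74.554
G1 X125.490 Y74.554
G1 X125.490 Y111.622
M5
G0 X200.015 Y56.466
M4 S187
G1 X274.254 Y16.332 F3744
M5
G0 X53.995 Y131.357
M4 S187
G1 X188.953 Y131.357 F3744
G1 X188.953 Y76.836
G1 X53.995 Y76.836
G1 X53.995 Y131.357
M5
G0 X0.000 Y0.000

viewBox `0 0 319.901 142.347` with mm width/height → 1 unit = 1 mm. Flip: y_m = 142.347 − y_svg.

**Shape 1** — `<polyline>` open polyline, stroke `#000000` → engrave (S187, F3744). Machine vertices: (37.262,26.010) → (268.294,51.750) → (133.570,80.834) → (109.979,12.187) → (169.041,44.838) → (19.202,51.996). Open path.

**Shape 2** — `<rect>` rectangle, stroke `#000000` → engrave (S187, F3744). Machine vertices: (72.590,125.665) → (157.532,125.665) → (157.532,97.870) → (72.590,97.870) → (72.590,125.665). Closed: final G1 returns to the first vertex.

**Shape 3** — `<polygon>` rectangle, stroke `#000000` → engrave (S187, F3744). Machine vertices: (125.490,111.622) → (223.611,111.622) → (223.611,74.554) → (125.490,74.554) → (125.490,111.622). Closed: final G1 returns to the first vertex.

**Shape 4** — `<path>` line segment, stroke `#000000` → engrave (S187, F3744). Machine vertices: (200.015,56.466) → (274.254,16.332). Open path.

**Shape 5** — `<rect>` rectangle, stroke `#000000` → engrave (S187, F3744). Machine vertices: (53.995,131.357) → (188.953,131.357) → (188.953,76.836) → (53.995,76.836) → (53.995,131.357). Closed: final G1 returns to the first vertex.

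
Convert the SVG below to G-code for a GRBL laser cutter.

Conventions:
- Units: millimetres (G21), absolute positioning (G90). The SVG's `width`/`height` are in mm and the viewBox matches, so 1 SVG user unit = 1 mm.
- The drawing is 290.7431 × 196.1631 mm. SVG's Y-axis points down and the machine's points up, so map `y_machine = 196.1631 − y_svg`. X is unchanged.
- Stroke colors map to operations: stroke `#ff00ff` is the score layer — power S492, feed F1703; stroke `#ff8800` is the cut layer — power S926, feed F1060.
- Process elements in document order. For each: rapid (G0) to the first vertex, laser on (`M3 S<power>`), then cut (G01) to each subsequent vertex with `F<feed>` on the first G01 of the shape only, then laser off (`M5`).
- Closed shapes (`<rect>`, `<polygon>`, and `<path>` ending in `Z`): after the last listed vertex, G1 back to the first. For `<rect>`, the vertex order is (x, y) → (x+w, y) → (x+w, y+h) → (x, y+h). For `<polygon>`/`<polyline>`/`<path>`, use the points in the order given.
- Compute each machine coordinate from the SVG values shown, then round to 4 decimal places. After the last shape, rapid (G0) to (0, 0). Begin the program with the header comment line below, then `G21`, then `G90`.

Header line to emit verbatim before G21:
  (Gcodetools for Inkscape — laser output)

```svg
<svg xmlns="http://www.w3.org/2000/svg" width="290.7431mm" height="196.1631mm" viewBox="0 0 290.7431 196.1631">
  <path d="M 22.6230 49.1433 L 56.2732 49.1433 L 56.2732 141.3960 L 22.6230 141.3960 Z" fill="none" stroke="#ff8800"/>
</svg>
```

viewBox `0 0 290.7431 196.1631` with mm width/height → 1 unit = 1 mm. Flip: y_m = 196.1631 − y_svg.

**Shape 1** — `<path>` rectangle, stroke `#ff8800` → cut (S926, F1060). Machine vertices: (22.6230,147.0198) → (56.2732,147.0198) → (56.2732,54.7671) → (22.6230,54.7671) → (22.6230,147.0198). Closed: final G1 returns to the first vertex.

(Gcodetools for Inkscape — laser output)
G21
G90
G0 X22.6230 Y147.0198
M3 S926
G01 X56.2732 Y147.0198 F1060
G01 X56.2732 Y54.7671
G01 X22.6230 Y54.7671
G01 X22.6230 Y147.0198
M5
G0 X0.0000 Y0.0000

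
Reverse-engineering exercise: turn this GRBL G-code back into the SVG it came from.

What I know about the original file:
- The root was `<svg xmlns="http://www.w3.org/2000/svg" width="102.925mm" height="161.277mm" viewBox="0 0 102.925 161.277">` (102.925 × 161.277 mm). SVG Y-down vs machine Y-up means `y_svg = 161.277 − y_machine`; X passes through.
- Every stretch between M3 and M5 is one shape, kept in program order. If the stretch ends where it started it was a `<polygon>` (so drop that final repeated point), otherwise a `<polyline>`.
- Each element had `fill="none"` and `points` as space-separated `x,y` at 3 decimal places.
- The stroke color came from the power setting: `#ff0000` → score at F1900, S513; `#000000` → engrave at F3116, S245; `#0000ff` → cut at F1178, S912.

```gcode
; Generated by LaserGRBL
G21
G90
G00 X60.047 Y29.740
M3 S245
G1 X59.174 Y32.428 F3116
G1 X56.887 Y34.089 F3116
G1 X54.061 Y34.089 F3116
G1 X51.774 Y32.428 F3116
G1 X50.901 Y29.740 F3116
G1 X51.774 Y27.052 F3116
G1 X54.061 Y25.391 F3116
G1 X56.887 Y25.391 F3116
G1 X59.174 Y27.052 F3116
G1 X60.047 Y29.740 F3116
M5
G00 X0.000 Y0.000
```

Machine Y-up, SVG Y-down with viewBox height 161.277, so y_svg = 161.277 − y_machine; X carries over. Every run uses S245, so all elements get stroke `#000000` (engrave).

Run 1: The run returns to its start, so emit a `<polygon>` with points (Y-flipped): 60.047,131.537 59.174,128.849 56.887,127.188 54.061,127.188 51.774,128.849 50.901,131.537 51.774,134.225 54.061,135.886 56.887,135.886 59.174,134.225.

<svg xmlns="http://www.w3.org/2000/svg" width="102.925mm" height="161.277mm" viewBox="0 0 102.925 161.277">
  <polygon points="60.047,131.537 59.174,128.849 56.887,127.188 54.061,127.188 51.774,128.849 50.901,131.537 51.774,134.225 54.061,135.886 56.887,135.886 59.174,134.225" fill="none" stroke="#000000"/>
</svg>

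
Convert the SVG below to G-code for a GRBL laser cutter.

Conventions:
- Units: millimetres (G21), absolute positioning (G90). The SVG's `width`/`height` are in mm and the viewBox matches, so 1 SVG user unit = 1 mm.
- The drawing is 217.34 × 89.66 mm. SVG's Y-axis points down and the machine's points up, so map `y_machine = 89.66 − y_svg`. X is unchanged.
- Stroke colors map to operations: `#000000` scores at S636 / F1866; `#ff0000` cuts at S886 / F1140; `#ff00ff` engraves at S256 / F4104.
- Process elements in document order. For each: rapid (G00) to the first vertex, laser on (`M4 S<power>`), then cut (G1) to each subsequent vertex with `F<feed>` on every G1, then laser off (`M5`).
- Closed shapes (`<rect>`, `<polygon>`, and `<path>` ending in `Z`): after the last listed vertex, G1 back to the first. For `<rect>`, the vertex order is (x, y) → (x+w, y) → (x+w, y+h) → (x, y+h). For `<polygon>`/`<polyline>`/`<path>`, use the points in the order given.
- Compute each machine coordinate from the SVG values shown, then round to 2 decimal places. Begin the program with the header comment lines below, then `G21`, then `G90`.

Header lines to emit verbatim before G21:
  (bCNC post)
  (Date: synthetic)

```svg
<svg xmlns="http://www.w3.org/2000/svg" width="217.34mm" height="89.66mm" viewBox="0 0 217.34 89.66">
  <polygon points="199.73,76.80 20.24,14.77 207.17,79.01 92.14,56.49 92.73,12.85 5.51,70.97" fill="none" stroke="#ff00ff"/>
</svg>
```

(bCNC post)
(Date: synthetic)
G21
G90
G00 X199.73 Y12.86
M4 S256
G1 X20.24 Y74.89 F4104
G1 X207.17 Y10.65 F4104
G1 X92.14 Y33.17 F4104
G1 X92.73 Y76.81 F4104
G1 X5.51 Y18.69 F4104
G1 X199.73 Y12.86 F4104
M5

1 u = 1 mm; y_m = 89.66 − y.

[1] `<polygon>` closed polygon, #ff00ff→engrave S256 F4104: (199.73,12.86) → (20.24,74.89) → (207.17,10.65) → (92.14,33.17) → (92.73,76.81) → (5.51,18.69) → (199.73,12.86) (closed)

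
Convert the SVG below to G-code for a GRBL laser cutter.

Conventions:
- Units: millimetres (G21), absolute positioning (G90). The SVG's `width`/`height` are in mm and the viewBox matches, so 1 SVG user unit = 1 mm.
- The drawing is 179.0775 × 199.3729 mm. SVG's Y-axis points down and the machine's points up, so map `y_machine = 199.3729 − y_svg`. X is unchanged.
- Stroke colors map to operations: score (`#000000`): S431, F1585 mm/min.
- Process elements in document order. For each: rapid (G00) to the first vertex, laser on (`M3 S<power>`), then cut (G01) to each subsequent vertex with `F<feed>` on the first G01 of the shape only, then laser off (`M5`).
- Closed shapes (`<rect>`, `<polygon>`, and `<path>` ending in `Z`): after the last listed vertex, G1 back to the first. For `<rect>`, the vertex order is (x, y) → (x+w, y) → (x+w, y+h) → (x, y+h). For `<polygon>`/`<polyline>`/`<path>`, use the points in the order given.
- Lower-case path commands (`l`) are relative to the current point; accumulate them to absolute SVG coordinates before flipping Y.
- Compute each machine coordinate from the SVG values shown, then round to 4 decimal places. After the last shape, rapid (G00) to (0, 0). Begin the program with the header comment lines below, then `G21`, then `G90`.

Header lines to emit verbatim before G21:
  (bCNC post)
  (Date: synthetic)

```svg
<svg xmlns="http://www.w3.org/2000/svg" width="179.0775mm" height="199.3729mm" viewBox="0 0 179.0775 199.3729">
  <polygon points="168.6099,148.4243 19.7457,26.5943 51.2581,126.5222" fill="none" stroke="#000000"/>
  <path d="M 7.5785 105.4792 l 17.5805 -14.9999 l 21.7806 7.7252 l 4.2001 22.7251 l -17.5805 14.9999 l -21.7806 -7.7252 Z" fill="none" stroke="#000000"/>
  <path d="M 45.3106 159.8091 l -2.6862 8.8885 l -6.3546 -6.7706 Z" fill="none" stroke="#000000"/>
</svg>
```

(bCNC post)
(Date: synthetic)
G21
G90
G00 X168.6099 Y50.9486
M3 S431
G01 X19.7457 Y172.7786 F1585
G01 X51.2581 Y72.8507
G01 X168.6099 Y50.9486
M5
G00 X7.5785 Y93.8937
M3 S431
G01 X25.1590 Y108.8936 F1585
G01 X46.9396 Y101.1684
G01 X51.1397 Y78.4433
G01 X33.5592 Y63.4434
G01 X11.7786 Y71.1686
G01 X7.5785 Y93.8937
M5
G00 X45.3106 Y39.5638
M3 S431
G01 X42.6244 Y30.6753 F1585
G01 X36.2698 Y37.4459
G01 X45.3106 Y39.5638
M5
G00 X0.0000 Y0.0000

viewBox `0 0 179.0775 199.3729` with mm width/height → 1 unit = 1 mm. Flip: y_m = 199.3729 − y_svg.

**Shape 1** — `<polygon>` closed polygon, stroke `#000000` → score (S431, F1585). Machine vertices: (168.6099,50.9486) → (19.7457,172.7786) → (51.2581,72.8507) → (168.6099,50.9486). Closed: final G1 returns to the first vertex.

**Shape 2** — `<path>` regular polygon, stroke `#000000` → score (S431, F1585). Machine vertices: (7.5785,93.8937) → (25.1590,108.8936) → (46.9396,101.1684) → (51.1397,78.4433) → (33.5592,63.4434) → (11.7786,71.1686) → (7.5785,93.8937). Closed: final G1 returns to the first vertex.

**Shape 3** — `<path>` regular polygon, stroke `#000000` → score (S431, F1585). Machine vertices: (45.3106,39.5638) → (42.6244,30.6753) → (36.2698,37.4459) → (45.3106,39.5638). Closed: final G1 returns to the first vertex.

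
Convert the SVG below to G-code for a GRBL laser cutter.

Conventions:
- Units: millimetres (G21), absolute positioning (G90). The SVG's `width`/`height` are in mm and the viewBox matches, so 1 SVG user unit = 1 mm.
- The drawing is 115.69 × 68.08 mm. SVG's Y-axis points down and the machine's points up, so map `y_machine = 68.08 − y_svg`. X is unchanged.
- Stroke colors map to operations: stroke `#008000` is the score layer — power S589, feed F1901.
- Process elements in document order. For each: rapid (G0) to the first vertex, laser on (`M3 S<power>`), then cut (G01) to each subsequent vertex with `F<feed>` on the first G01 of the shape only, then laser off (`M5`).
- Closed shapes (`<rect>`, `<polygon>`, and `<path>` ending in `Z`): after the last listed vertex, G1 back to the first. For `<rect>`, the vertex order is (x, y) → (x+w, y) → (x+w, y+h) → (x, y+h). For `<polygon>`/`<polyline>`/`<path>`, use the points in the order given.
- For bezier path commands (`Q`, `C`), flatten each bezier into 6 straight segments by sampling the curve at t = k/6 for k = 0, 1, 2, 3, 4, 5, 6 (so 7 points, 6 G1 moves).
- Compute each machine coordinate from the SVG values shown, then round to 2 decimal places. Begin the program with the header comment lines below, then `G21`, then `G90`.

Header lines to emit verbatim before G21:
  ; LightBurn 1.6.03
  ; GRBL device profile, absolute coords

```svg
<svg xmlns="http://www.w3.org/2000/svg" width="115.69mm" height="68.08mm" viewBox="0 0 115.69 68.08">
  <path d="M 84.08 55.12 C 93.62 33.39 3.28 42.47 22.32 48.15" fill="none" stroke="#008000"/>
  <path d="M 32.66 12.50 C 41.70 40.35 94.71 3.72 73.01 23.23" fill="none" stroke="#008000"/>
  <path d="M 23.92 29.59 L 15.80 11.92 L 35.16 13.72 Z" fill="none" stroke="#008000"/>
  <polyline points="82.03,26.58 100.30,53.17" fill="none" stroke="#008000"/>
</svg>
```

; LightBurn 1.6.03
; GRBL device profile, absolute coords
G21
G90
G0 X84.08 Y12.96
M3 S589
G01 X81.50 Y21.42 F1901
G01 X68.08 Y25.69
G01 X49.64 Y26.72
G01 X31.99 Y25.48
G01 X20.95 Y22.89
G01 X22.32 Y19.93
M5
G0 X32.66 Y55.58
M3 S589
G01 X40.29 Y46.47 F1901
G01 X51.96 Y44.76
G01 X64.36 Y47.09
G01 X74.20 Y50.11
G01 X78.18 Y50.49
G01 X73.01 Y44.85
M5
G0 X23.92 Y38.49
M3 S589
G01 X15.80 Y56.16 F1901
G01 X35.16 Y54.36
G01 X23.92 Y38.49
M5
G0 X82.03 Y41.50
M3 S589
G01 X100.30 Y14.91 F1901
M5

1 u = 1 mm; y_m = 68.08 − y.

[1] `<path>` cubic bezier, #008000→score S589 F1901: (84.08,12.96) → (81.50,21.42) → (68.08,25.69) → (49.64,26.72) → (31.99,25.48) → (20.95,22.89) → (22.32,19.93)

[2] `<path>` cubic bezier, #008000→score S589 F1901: (32.66,55.58) → (40.29,46.47) → (51.96,44.76) → (64.36,47.09) → (74.20,50.11) → (78.18,50.49) → (73.01,44.85)

[3] `<path>` regular polygon, #008000→score S589 F1901: (23.92,38.49) → (15.80,56.16) → (35.16,54.36) → (23.92,38.49) (closed)

[4] `<polyline>` line segment, #008000→score S589 F1901: (82.03,41.50) → (100.30,14.91)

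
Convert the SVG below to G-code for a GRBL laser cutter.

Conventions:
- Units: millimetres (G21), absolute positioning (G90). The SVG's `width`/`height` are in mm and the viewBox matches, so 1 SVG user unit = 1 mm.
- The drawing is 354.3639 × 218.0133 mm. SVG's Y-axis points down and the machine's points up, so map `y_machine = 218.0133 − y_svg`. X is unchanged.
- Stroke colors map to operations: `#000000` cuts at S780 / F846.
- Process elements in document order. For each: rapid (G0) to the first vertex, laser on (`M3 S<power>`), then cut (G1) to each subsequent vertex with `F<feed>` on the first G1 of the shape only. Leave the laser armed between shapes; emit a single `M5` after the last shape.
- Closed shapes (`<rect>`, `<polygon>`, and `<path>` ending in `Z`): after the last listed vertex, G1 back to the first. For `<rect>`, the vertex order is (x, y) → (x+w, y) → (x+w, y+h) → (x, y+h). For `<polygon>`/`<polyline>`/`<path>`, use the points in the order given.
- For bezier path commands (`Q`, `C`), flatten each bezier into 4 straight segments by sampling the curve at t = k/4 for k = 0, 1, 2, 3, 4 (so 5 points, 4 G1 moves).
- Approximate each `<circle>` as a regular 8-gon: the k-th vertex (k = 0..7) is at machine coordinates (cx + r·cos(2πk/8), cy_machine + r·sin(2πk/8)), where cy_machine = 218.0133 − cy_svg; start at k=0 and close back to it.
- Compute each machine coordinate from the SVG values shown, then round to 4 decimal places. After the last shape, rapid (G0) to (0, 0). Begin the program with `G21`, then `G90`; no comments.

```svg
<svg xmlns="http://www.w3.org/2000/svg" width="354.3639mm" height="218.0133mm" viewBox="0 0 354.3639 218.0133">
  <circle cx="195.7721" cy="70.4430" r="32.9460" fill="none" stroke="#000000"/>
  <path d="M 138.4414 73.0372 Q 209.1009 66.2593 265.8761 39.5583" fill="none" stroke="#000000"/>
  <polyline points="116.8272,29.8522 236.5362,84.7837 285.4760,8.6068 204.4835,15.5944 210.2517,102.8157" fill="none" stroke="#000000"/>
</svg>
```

G21
G90
G0 X228.7181 Y147.5703
M3 S780
G1 X219.0684 Y170.8666 F846
G1 X195.7721 Y180.5163
G1 X172.4758 Y170.8666
G1 X162.8261 Y147.5703
G1 X172.4758 Y124.2740
G1 X195.7721 Y114.6243
G1 X219.0684 Y124.2740
G1 X228.7181 Y147.5703
G0 X138.4414 Y144.9761
M3 S780
G1 X172.9034 Y149.6102 F846
G1 X205.6298 Y156.7348
G1 X236.6207 Y166.3497
G1 X265.8761 Y178.4550
G0 X116.8272 Y188.1611
M3 S780
G1 X236.5362 Y133.2296 F846
G1 X285.4760 Y209.4065
G1 X204.4835 Y202.4189
G1 X210.2517 Y115.1976
M5
G0 X0.0000 Y0.0000

viewBox `0 0 354.3639 218.0133` with mm width/height → 1 unit = 1 mm. Flip: y_m = 218.0133 − y_svg.

**Shape 1** — `<circle>` circle, stroke `#000000` → cut (S780, F846). Machine vertices: (228.7181,147.5703) → (219.0684,170.8666) → (195.7721,180.5163) → (172.4758,170.8666) → (162.8261,147.5703) → (172.4758,124.2740) → (195.7721,114.6243) → (219.0684,124.2740) → (228.7181,147.5703). Closed: final G1 returns to the first vertex.

**Shape 2** — `<path>` quadratic bezier, stroke `#000000` → cut (S780, F846). Control points (SVG): P0=(138.4414,73.0372), P1=(209.1009,66.2593), P2=(265.8761,39.5583); sampled at t=k/4. Machine vertices: (138.4414,144.9761) → (172.9034,149.6102) → (205.6298,156.7348) → (236.6207,166.3497) → (265.8761,178.4550). Open path.

**Shape 3** — `<polyline>` open polyline, stroke `#000000` → cut (S780, F846). Machine vertices: (116.8272,188.1611) → (236.5362,133.2296) → (285.4760,209.4065) → (204.4835,202.4189) → (210.2517,115.1976). Open path.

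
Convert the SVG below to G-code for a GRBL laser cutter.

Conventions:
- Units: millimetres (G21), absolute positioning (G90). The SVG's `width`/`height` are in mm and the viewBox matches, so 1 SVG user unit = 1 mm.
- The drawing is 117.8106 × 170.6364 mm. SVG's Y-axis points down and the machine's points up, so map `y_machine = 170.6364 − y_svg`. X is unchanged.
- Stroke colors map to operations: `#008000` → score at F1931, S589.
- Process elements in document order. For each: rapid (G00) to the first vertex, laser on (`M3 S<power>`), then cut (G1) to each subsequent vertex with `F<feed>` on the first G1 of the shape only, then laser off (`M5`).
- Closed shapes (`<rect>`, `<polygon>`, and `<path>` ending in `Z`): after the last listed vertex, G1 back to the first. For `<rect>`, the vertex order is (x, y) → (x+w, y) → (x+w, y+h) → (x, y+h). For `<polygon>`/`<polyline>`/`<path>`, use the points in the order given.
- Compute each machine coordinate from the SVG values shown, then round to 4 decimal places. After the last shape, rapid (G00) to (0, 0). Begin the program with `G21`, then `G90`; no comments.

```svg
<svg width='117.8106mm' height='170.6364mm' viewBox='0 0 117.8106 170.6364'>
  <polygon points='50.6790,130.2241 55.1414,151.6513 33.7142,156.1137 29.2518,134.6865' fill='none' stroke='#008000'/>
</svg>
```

G21
G90
G00 X50.6790 Y40.4123
M3 S589
G1 X55.1414 Y18.9851 F1931
G1 X33.7142 Y14.5227
G1 X29.2518 Y35.9499
G1 X50.6790 Y40.4123
M5
G00 X0.0000 Y0.0000

1 u = 1 mm; y_m = 170.6364 − y.

[1] `<polygon>` regular polygon, #008000→score S589 F1931: (50.6790,40.4123) → (55.1414,18.9851) → (33.7142,14.5227) → (29.2518,35.9499) → (50.6790,40.4123) (closed)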